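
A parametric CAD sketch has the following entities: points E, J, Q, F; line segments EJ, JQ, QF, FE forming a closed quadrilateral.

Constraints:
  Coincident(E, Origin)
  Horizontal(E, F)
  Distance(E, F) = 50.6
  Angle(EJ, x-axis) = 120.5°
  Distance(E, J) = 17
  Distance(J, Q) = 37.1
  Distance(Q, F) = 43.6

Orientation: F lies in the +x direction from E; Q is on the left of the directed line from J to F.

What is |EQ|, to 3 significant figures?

41.0

E is at the origin; E and F share the same y with |EF| = 50.6 and F in +x, so F = (50.6, 0). EJ runs at 120.5° with |EJ| = 17.0, so J = (-8.63, 14.6). Q is determined by |JQ| = 37.1 and |QF| = 43.6 together: it lies at the intersection of circle(J, 37.1) and circle(F, 43.6). With |JF| = 61.0, the foot of the radical line on JF is 26.2 from J and the perpendicular offset is √(37.1² − 26.2²) = 26.3. Taking the left-of-JF solution: Q = (23.1, 33.8).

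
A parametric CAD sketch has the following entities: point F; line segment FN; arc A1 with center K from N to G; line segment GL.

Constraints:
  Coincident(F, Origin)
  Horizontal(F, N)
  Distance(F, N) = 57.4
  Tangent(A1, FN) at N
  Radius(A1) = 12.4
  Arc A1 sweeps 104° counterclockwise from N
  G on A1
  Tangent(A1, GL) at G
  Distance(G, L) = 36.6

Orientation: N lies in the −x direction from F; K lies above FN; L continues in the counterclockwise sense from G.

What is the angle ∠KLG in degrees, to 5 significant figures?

18.716°

F is at the origin; FN is horizontal with |FN| = 57.4 and N on the −x side, so N = (-57.400, 0.0000). A1 meets FN tangentially, so KN is at right angles to FN, so K = N + (0, 12.4) = (-57.400, 12.400). On A1, N sits at bearing -90° from K; a 104° counterclockwise sweep puts G at bearing 14°, so G = K + 12.4·(cos 14°, sin 14°) = (-45.368, 15.400). The tangent condition forces KG to be normal to GL, so GL runs along (−sin 14°, cos 14°); with |GL| = 36.6, L = (-54.223, 50.913). Then cos ∠KLG = LK·LG / (|LK||LG|), giving 18.716°.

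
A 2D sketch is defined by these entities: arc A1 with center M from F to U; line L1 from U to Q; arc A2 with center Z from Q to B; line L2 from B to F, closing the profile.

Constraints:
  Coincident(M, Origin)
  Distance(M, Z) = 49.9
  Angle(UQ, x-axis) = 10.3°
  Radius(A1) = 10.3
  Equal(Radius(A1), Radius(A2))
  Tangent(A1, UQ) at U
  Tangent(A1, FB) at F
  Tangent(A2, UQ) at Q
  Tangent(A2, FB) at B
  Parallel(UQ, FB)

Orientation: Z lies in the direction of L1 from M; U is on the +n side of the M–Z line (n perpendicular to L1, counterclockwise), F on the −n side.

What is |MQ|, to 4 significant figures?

50.95

Tangency of A1 to both parallel lines with radius 10.3 puts U and F at M ± 10.3·n: U = (-1.842, 10.13), F = (1.842, -10.13). Equal radii place Q and B the same way about Z: Q = Z + 10.3·n = (47.25, 19.06), B = Z − 10.3·n = (50.94, -1.212). Then |MQ| = |Q − M| = 50.95.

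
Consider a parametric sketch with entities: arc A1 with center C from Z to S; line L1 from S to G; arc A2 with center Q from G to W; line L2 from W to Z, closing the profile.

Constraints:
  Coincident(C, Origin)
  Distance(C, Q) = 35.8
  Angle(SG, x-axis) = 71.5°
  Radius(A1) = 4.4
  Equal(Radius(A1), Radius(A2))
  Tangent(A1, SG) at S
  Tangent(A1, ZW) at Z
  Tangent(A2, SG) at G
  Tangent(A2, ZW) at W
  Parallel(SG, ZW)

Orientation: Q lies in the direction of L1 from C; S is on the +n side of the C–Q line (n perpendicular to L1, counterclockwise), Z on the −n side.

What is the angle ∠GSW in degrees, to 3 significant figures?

13.8°

The slot axis is L1's direction at 71.5°, so u = (cos 71.5°, sin 71.5°) = (0.317, 0.948) and n = (−sin 71.5°, cos 71.5°) = (-0.948, 0.317). C is at the origin and Q lies 35.8 along u from C, so Q = 35.8·u = (11.4, 33.9). Tangency of A1 to both parallel lines with radius 4.4 puts S and Z at C ± 4.4·n: S = (-4.17, 1.40), Z = (4.17, -1.40). Equal radii place G and W the same way about Q: G = Q + 4.4·n = (7.19, 35.3), W = Q − 4.4·n = (15.5, 32.6). Then cos ∠GSW = SG·SW / (|SG||SW|), giving 13.8°.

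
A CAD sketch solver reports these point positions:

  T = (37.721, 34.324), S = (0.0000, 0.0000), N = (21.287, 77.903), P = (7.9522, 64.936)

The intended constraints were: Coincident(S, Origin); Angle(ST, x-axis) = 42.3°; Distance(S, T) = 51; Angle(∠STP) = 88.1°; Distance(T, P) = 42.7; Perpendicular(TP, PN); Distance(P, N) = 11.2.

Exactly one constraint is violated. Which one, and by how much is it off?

Distance(P, N) = 11.2 — off by 7.40.

S = (0.00, 0.00) ✓; ST at 42.30° ✓; |ST| = 51.00 ✓; ∠STP = 88.10° ✓; |TP| = 42.70 ✓; ∠(TP, PN) = 90.00° ✓; |PN| = 18.60 ✗.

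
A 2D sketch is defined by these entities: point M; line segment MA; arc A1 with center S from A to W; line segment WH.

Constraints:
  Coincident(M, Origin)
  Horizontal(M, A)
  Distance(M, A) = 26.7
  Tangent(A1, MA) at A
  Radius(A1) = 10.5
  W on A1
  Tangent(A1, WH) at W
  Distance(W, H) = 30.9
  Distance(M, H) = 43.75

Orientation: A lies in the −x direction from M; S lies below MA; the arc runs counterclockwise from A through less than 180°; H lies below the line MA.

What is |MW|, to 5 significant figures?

38.813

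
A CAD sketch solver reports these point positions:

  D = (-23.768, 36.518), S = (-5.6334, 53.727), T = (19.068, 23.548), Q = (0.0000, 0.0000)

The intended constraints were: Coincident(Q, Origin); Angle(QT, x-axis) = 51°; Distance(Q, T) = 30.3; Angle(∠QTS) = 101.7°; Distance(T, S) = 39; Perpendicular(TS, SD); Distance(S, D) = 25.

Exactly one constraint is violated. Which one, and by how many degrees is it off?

Perpendicular(TS, SD) — off by 4.20°.

Q = (0.00, 0.00) ✓; QT at 51.00° ✓; |QT| = 30.30 ✓; ∠QTS = 101.7° ✓; |TS| = 39.00 ✓; ∠(TS, SD) = 94.20° ✗; |SD| = 25.00 ✓.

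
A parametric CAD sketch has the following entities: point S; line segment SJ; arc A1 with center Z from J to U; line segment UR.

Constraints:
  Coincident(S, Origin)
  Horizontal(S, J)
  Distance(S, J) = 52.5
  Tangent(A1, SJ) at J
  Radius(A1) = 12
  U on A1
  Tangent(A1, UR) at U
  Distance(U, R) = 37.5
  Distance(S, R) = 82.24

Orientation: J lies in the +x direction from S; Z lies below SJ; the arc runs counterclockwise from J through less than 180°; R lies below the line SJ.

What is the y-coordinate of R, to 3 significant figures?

-49.0

S is at the origin; S and J share the same y with |SJ| = 52.5 and J on the +x side, so J = (52.5, 0.00). A1 meets SJ tangentially, so ZJ is at right angles to SJ, so Z = J + (0, -12) = (52.5, -12.0). Since ZU ⟂ UR (tangency), |ZR| = √(12.0² + 37.5²) = 39.4 regardless of where U sits on A1. So R lies on both circle(S, 82.24) and circle(Z, 39.4); the below-SJ intersection is R = (66.1, -49.0). U is the foot of the tangent from R: U = (43.0, -19.4).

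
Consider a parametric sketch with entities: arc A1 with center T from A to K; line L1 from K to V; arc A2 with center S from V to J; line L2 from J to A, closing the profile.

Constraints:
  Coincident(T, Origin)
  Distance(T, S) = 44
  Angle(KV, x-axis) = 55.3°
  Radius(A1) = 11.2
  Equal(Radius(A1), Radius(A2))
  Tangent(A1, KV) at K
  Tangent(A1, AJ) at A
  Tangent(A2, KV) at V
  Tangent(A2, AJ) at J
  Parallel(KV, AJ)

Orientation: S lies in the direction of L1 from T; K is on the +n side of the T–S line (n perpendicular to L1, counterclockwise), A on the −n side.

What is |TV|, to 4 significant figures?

45.40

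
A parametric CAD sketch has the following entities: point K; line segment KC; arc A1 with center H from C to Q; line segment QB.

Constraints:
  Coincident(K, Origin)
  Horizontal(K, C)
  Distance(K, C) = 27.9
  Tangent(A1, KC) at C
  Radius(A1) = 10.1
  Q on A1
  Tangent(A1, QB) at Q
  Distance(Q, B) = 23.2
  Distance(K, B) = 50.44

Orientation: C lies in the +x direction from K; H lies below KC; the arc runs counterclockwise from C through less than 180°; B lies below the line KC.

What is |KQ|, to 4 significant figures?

27.27

Checks: |HQ| = 10.10 ✓; ∠(HQ, QB) = 90.00° ✓; |QB| = 23.20 ✓; |KB| = 50.44 ✓.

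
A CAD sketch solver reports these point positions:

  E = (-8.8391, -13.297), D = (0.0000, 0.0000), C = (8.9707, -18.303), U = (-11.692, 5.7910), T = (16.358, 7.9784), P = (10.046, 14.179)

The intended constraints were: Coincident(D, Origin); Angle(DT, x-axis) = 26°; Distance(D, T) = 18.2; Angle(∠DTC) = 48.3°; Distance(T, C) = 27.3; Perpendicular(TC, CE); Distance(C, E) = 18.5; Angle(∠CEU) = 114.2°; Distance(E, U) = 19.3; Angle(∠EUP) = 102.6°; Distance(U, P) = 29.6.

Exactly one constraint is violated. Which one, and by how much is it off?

Distance(U, P) = 29.6 — off by 6.30.

D = (0.00, 0.00) ✓; DT at 26.00° ✓; |DT| = 18.20 ✓; ∠DTC = 48.30° ✓; |TC| = 27.30 ✓; ∠(TC, CE) = 90.00° ✓; |CE| = 18.50 ✓; ∠CEU = 114.2° ✓; |EU| = 19.30 ✓; ∠EUP = 102.6° ✓; |UP| = 23.30 ✗.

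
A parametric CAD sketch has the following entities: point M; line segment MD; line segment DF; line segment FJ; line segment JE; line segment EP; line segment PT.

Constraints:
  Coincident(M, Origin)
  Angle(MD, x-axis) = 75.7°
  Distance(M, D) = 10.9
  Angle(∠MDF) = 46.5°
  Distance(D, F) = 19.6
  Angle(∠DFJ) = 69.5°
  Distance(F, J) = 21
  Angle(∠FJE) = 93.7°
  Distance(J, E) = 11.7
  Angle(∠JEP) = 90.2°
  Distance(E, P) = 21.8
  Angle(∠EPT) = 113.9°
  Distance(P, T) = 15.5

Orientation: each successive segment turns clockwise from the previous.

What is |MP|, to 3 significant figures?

12.5

M is at the origin; MD runs at 75.7° with length 10.9, so D = (2.69, 10.6). ∠MDF = 46.5° gives DF at -57.8° from the x-axis; with |DF| = 19.6, F = (13.1, -6.02). ∠DFJ = 69.5° gives FJ at -168° from the x-axis; with |FJ| = 21.0, J = (-7.43, -10.3). ∠FJE = 93.7° gives JE at 105° from the x-axis; with |JE| = 11.7, E = (-10.5, 0.998). ∠JEP = 90.2° gives EP at 15.6° from the x-axis; with |EP| = 21.8, P = (10.5, 6.86). Then |MP| = |P − M| = 12.5.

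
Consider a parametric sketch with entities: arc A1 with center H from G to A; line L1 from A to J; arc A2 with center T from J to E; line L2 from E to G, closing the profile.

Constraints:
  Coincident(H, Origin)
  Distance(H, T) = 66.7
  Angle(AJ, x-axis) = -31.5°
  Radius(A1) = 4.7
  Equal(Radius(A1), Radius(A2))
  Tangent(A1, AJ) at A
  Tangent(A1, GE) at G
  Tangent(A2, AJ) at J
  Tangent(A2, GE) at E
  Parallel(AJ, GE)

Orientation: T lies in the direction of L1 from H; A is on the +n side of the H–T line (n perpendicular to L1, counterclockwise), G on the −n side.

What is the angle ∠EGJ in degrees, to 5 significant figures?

8.0218°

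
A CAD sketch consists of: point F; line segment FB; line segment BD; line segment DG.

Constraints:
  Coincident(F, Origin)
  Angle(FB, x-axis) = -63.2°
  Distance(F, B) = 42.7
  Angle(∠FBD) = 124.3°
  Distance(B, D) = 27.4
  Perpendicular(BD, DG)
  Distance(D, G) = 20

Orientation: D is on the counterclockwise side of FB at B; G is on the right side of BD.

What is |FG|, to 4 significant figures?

75.52

F is at the origin; FB runs at -63.2° with length 42.7, so B = 42.7·(cos -63.2°, sin -63.2°) = (19.25, -38.11). ∠FBD = 124.3°, so BD runs at -63.2° + (180° − 124.3°) = -7.500° from the x-axis; with |BD| = 27.4, D = B + 27.4·(cos -7.500°, sin -7.500°) = (46.42, -41.69). BD is perpendicular to DG; with |DG| = 20.0 on the right of BD, G = D + 20.0·(-0.1305, -0.9914) = (43.81, -61.52). Then |FG| = |G − F| = 75.52.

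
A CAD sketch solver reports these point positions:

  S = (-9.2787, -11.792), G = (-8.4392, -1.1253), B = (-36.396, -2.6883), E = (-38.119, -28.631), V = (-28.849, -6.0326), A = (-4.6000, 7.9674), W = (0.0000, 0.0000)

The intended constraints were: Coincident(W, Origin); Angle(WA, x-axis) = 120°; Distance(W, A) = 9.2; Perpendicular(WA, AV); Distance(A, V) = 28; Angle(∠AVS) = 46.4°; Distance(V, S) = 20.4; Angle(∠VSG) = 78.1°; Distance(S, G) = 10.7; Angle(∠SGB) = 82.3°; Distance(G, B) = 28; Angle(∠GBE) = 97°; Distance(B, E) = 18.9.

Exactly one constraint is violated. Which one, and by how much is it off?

Distance(B, E) = 18.9 — off by 7.10.

W = (0.00, 0.00) ✓; WA at 120.0° ✓; |WA| = 9.200 ✓; ∠(WA, AV) = 90.00° ✓; |AV| = 28.00 ✓; ∠AVS = 46.40° ✓; |VS| = 20.40 ✓; ∠VSG = 78.10° ✓; |SG| = 10.70 ✓; ∠SGB = 82.30° ✓; |GB| = 28.00 ✓; ∠GBE = 97.00° ✓; |BE| = 26.00 ✗.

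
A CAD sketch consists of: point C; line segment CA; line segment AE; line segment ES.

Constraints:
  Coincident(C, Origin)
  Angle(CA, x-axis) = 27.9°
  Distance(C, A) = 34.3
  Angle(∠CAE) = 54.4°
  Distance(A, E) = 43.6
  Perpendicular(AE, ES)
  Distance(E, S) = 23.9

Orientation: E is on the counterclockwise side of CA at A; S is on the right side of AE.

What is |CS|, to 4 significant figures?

56.93

C is at the origin; CA runs at 27.9° with length 34.3, so A = 34.3·(cos 27.9°, sin 27.9°) = (30.31, 16.05). ∠CAE = 54.4°, so AE runs at 27.9° + (180° − 54.4°) = 153.5° from the x-axis; with |AE| = 43.6, E = A + 43.6·(cos 153.5°, sin 153.5°) = (-8.706, 35.50). The perpendicularity gives ES at right angles to AE; with |ES| = 23.9 on the right of AE, S = E + 23.9·(0.4462, 0.8949) = (1.958, 56.89). Then |CS| = |S − C| = 56.93.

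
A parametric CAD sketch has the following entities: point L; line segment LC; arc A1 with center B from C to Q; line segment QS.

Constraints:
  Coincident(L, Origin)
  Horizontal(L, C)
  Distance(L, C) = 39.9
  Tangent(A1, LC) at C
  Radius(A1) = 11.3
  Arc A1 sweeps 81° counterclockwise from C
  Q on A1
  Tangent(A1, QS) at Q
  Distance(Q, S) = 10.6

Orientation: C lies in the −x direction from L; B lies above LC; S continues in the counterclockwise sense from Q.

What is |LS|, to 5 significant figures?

33.667

On A1, C sits at bearing -90° from B; an 81° counterclockwise sweep puts Q at bearing -9°, so Q = B + 11.3·(cos -9°, sin -9°) = (-28.739, 9.5323). The tangent condition forces BQ to be normal to QS, so QS runs along (−sin -9°, cos -9°); with |QS| = 10.6, S = (-27.081, 20.002). Then |LS| = |S − L| = 33.667.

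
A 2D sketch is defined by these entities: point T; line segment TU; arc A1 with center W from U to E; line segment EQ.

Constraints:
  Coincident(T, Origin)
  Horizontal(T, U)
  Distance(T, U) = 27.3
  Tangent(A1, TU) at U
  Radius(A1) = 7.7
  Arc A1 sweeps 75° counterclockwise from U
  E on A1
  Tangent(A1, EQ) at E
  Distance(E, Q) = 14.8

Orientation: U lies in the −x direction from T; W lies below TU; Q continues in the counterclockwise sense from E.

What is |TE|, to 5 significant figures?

35.203

The tangent condition forces WU to be normal to TU, so W = U + (0, -7.7) = (-27.300, -7.7000). On A1, U sits at bearing 90° from W; a 75° counterclockwise sweep puts E at bearing 165°, so E = W + 7.7·(cos 165°, sin 165°) = (-34.738, -5.7071). Then |TE| = |E − T| = 35.203.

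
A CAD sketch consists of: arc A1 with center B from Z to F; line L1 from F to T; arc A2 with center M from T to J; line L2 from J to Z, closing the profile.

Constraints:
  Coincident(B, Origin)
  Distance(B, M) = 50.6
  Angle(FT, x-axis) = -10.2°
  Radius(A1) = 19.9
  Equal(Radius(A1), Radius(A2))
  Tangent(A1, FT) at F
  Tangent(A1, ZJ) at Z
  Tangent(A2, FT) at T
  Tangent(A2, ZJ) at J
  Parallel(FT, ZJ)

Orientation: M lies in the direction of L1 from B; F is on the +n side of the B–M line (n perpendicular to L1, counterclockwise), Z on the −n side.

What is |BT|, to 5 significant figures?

54.373

The slot axis is L1's direction at -10.2°, so u = (cos -10.2°, sin -10.2°) = (0.98420, -0.17708) and n = (−sin -10.2°, cos -10.2°) = (0.17708, 0.98420). B is at the origin and M lies 50.6 along u from B, so M = 50.6·u = (49.800, -8.9605). Tangency of A1 to both parallel lines with radius 19.9 puts F and Z at B ± 19.9·n: F = (3.5240, 19.585), Z = (-3.5240, -19.585). Equal radii place T and J the same way about M: T = M + 19.9·n = (53.324, 10.625), J = M − 19.9·n = (46.276, -28.546). Then |BT| = |T − B| = 54.373.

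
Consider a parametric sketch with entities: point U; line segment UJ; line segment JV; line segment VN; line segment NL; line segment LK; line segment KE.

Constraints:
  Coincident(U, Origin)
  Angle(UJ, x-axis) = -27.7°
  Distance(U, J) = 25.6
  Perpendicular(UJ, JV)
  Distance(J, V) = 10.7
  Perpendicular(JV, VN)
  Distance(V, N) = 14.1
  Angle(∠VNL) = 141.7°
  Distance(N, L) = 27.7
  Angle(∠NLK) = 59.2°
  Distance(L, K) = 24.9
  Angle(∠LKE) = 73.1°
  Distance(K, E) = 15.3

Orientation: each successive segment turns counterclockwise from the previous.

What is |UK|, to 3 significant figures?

20.1

∠VNL = 141.7° gives NL at -169° from the x-axis; with |NL| = 27.7, L = (-12.1, -0.967). ∠NLK = 59.2° gives LK at -48.6° from the x-axis; with |LK| = 24.9, K = (4.40, -19.6). Then |UK| = |K − U| = 20.1.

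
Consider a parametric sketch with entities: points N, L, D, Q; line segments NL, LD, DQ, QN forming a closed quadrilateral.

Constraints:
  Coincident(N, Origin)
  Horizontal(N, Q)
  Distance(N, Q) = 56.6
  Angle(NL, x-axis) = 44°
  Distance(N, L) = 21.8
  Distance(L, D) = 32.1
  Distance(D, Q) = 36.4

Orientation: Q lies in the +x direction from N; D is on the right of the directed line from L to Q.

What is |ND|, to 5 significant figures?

28.668

N is at the origin; N and Q share the same y with |NQ| = 56.6 and Q in +x, so Q = (56.6, 0). NL runs at 44.0° with |NL| = 21.8, so L = (15.682, 15.144). D is determined by |LD| = 32.1 and |DQ| = 36.4 together: it lies at the intersection of circle(L, 32.1) and circle(Q, 36.4). With |LQ| = 43.631, the foot of the radical line on LQ is 18.440 from L and the perpendicular offset is √(32.1² − 18.440²) = 26.275. Taking the right-of-LQ solution: D = (23.855, -15.898).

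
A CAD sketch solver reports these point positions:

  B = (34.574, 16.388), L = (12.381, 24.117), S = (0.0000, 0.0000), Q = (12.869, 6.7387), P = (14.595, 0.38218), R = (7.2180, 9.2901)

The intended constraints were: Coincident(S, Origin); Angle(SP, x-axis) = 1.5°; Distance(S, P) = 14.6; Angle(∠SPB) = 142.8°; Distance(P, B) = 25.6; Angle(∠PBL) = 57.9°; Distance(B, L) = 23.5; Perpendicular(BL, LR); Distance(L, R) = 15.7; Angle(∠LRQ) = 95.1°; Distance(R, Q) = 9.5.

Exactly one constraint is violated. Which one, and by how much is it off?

Distance(R, Q) = 9.5 — off by 3.30.

S = (0.00, 0.00) ✓; SP at 1.500° ✓; |SP| = 14.60 ✓; ∠SPB = 142.8° ✓; |PB| = 25.60 ✓; ∠PBL = 57.90° ✓; |BL| = 23.50 ✓; ∠(BL, LR) = 90.00° ✓; |LR| = 15.70 ✓; ∠LRQ = 95.10° ✓; |RQ| = 6.200 ✗.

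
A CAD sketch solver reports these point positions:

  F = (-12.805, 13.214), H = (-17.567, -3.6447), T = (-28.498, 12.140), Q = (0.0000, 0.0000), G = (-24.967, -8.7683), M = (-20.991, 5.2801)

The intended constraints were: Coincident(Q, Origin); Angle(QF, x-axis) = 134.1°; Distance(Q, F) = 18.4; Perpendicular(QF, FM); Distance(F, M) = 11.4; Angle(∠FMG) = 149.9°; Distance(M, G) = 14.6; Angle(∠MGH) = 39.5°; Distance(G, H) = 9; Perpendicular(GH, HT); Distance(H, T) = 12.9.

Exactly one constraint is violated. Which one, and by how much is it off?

Distance(H, T) = 12.9 — off by 6.30.

Q = (0.00, 0.00) ✓; QF at 134.1° ✓; |QF| = 18.40 ✓; ∠(QF, FM) = 90.00° ✓; |FM| = 11.40 ✓; ∠FMG = 149.9° ✓; |MG| = 14.60 ✓; ∠MGH = 39.50° ✓; |GH| = 9.001 ✓; ∠(GH, HT) = 90.00° ✓; |HT| = 19.20 ✗.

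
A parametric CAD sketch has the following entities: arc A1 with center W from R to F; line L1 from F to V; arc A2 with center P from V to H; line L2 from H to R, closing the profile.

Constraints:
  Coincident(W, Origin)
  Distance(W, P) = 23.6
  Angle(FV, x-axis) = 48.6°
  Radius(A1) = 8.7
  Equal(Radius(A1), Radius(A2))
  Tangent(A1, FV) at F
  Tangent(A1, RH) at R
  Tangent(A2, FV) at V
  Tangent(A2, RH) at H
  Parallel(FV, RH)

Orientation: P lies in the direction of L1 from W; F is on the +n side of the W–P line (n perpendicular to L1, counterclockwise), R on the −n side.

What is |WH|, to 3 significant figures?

25.2

The slot axis is L1's direction at 48.6°, so u = (cos 48.6°, sin 48.6°) = (0.661, 0.750) and n = (−sin 48.6°, cos 48.6°) = (-0.750, 0.661). W is at the origin and P lies 23.6 along u from W, so P = 23.6·u = (15.6, 17.7). Tangency of A1 to both parallel lines with radius 8.7 puts F and R at W ± 8.7·n: F = (-6.53, 5.75), R = (6.53, -5.75). Equal radii place V and H the same way about P: V = P + 8.7·n = (9.08, 23.5), H = P − 8.7·n = (22.1, 11.9). Then |WH| = |H − W| = 25.2.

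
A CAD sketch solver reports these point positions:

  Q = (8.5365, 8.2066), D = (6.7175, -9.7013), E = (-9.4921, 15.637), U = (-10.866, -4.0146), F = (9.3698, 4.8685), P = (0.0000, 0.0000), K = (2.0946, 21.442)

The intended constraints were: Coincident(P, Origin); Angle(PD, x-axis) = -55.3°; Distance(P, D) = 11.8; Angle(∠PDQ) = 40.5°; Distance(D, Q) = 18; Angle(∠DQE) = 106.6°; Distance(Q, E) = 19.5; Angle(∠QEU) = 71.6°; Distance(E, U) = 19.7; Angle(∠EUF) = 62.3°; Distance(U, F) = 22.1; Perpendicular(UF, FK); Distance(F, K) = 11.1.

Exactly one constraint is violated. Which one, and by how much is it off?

Distance(F, K) = 11.1 — off by 7.00.

P = (0.00, 0.00) ✓; PD at -55.30° ✓; |PD| = 11.80 ✓; ∠PDQ = 40.50° ✓; |DQ| = 18.00 ✓; ∠DQE = 106.6° ✓; |QE| = 19.50 ✓; ∠QEU = 71.60° ✓; |EU| = 19.70 ✓; ∠EUF = 62.30° ✓; |UF| = 22.10 ✓; ∠(UF, FK) = 90.00° ✓; |FK| = 18.10 ✗.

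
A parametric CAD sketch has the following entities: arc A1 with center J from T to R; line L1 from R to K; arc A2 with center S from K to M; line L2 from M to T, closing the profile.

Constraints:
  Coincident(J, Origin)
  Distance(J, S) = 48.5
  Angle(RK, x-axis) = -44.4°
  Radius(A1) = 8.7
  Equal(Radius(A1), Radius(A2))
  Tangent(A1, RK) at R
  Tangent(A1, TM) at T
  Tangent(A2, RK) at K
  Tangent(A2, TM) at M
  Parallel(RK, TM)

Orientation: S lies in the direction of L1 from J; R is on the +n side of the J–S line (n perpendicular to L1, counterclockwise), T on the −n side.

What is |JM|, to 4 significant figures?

49.27

Tangency of A1 to both parallel lines with radius 8.7 puts R and T at J ± 8.7·n: R = (6.087, 6.216), T = (-6.087, -6.216). Equal radii place K and M the same way about S: K = S + 8.7·n = (40.74, -27.72), M = S − 8.7·n = (28.56, -40.15). Then |JM| = |M − J| = 49.27.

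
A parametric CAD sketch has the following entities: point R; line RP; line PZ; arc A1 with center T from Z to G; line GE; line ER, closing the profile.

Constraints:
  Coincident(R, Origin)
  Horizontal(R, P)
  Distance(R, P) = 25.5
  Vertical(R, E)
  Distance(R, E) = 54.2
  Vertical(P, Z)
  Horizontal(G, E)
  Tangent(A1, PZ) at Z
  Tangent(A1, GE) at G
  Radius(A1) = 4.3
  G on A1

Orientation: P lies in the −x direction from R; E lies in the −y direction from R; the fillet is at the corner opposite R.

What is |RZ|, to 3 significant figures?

56.0

R is at the origin; RP is horizontal with |RP| = 25.5 and P on the −x side, so P = (-25.5, 0.00). R and E share the same x with |RE| = 54.2 and E on the −y side, so E = (0.00, -54.2). The virtual corner opposite R is at (-25.5, -54.2). Since A1 is tangent to PZ there, TZ ⟂ PZ and the tangent condition forces TG to be normal to GE, with radius 4.3, so the center T sits 4.3 in from both sides at T = (-21.2, -49.9). That places the tangent points at Z = (-25.5, -49.9) on PZ and G = (-21.2, -54.2) on GE. Then |RZ| = |Z − R| = 56.0.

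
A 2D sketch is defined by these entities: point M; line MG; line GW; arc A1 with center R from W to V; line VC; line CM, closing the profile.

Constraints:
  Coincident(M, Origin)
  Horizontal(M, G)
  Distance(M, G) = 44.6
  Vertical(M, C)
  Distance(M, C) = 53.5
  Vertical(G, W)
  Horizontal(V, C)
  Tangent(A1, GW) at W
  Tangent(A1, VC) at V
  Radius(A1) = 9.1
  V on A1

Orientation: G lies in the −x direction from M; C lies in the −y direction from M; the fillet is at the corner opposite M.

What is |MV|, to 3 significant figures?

64.2

M is at the origin; MG is horizontal with |MG| = 44.6 and G on the −x side, so G = (-44.6, 0.00). MC is vertical with |MC| = 53.5 and C on the −y side, so C = (0.00, -53.5). The virtual corner opposite M is at (-44.6, -53.5). A1 meets GW tangentially, so RW is at right angles to GW and the tangent condition forces RV to be normal to VC, with radius 9.1, so the center R sits 9.1 in from both sides at R = (-35.5, -44.4). That places the tangent points at W = (-44.6, -44.4) on GW and V = (-35.5, -53.5) on VC. Then |MV| = |V − M| = 64.2.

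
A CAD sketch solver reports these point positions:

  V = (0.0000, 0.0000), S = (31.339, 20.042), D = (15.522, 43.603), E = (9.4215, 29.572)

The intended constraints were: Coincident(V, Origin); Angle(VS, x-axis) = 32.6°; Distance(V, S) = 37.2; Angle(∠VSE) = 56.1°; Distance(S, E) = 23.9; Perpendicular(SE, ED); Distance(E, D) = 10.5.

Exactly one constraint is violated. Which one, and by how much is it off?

Distance(E, D) = 10.5 — off by 4.80.

V = (0.00, 0.00) ✓; VS at 32.60° ✓; |VS| = 37.20 ✓; ∠VSE = 56.10° ✓; |SE| = 23.90 ✓; ∠(SE, ED) = 90.00° ✓; |ED| = 15.30 ✗.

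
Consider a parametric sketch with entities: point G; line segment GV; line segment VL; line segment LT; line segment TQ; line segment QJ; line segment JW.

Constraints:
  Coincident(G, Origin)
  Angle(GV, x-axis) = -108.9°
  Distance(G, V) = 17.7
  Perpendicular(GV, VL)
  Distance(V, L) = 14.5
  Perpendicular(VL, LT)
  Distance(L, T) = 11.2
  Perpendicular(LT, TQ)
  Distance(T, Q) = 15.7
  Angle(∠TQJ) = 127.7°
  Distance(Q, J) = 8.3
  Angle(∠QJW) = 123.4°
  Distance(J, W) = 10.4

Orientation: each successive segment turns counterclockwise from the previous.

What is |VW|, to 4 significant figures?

5.963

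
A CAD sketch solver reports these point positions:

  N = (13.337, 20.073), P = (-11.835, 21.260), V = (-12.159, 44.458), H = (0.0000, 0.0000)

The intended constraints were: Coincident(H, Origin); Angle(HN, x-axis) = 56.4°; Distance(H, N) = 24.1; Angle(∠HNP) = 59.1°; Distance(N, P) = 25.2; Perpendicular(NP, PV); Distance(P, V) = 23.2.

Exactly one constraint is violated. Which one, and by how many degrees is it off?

Perpendicular(NP, PV) — off by 3.50°.

H = (0.00, 0.00) ✓; HN at 56.40° ✓; |HN| = 24.10 ✓; ∠HNP = 59.10° ✓; |NP| = 25.20 ✓; ∠(NP, PV) = 86.50° ✗; |PV| = 23.20 ✓.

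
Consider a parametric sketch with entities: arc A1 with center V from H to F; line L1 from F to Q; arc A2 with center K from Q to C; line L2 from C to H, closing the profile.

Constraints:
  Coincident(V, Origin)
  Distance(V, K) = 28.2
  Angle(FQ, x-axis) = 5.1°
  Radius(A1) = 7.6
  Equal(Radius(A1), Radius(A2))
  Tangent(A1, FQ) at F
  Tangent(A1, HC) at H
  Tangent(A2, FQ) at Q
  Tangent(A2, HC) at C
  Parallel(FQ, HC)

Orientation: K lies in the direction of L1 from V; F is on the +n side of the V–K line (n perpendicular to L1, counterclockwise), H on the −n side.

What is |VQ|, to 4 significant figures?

29.21

The slot axis is L1's direction at 5.1°, so u = (cos 5.1°, sin 5.1°) = (0.9960, 0.08889) and n = (−sin 5.1°, cos 5.1°) = (-0.08889, 0.9960). V is at the origin and K lies 28.2 along u from V, so K = 28.2·u = (28.09, 2.507). Tangency of A1 to both parallel lines with radius 7.6 puts F and H at V ± 7.6·n: F = (-0.6756, 7.570), H = (0.6756, -7.570). Equal radii place Q and C the same way about K: Q = K + 7.6·n = (27.41, 10.08), C = K − 7.6·n = (28.76, -5.063). Then |VQ| = |Q − V| = 29.21.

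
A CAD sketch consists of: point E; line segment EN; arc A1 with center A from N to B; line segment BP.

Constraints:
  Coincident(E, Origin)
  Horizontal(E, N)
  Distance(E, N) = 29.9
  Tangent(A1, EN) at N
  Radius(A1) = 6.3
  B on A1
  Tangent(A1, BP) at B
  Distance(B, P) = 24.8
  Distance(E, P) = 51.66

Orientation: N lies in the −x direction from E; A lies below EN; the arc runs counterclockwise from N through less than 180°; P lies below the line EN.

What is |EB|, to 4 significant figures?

36.18

E is at the origin; E and N share the same y with |EN| = 29.9 and N on the −x side, so N = (-29.90, 0.000). Tangency of A1 to EN means the radius AN is perpendicular to EN, so A = N + (0, -6.3) = (-29.90, -6.300). Since AB ⟂ BP (tangency), |AP| = √(6.3² + 24.8²) = 25.59 regardless of where B sits on A1. So P lies on both circle(E, 51.66) and circle(A, 25.59); the below-EN intersection is P = (-43.38, -28.05). B is the foot of the tangent from P: B = (-35.91, -4.401).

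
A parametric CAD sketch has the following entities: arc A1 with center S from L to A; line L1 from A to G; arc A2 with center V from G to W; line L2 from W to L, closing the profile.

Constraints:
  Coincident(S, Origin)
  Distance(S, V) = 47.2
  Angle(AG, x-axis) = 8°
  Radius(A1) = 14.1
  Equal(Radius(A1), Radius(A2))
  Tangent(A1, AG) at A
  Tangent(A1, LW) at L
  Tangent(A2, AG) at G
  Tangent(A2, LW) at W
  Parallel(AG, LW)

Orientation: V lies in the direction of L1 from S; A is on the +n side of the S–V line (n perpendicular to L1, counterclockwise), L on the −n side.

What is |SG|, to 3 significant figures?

49.3

The slot axis is L1's direction at 8.0°, so u = (cos 8.0°, sin 8.0°) = (0.990, 0.139) and n = (−sin 8.0°, cos 8.0°) = (-0.139, 0.990). S is at the origin and V lies 47.2 along u from S, so V = 47.2·u = (46.7, 6.57). Tangency of A1 to both parallel lines with radius 14.1 puts A and L at S ± 14.1·n: A = (-1.96, 14.0), L = (1.96, -14.0). Equal radii place G and W the same way about V: G = V + 14.1·n = (44.8, 20.5), W = V − 14.1·n = (48.7, -7.39). Then |SG| = |G − S| = 49.3.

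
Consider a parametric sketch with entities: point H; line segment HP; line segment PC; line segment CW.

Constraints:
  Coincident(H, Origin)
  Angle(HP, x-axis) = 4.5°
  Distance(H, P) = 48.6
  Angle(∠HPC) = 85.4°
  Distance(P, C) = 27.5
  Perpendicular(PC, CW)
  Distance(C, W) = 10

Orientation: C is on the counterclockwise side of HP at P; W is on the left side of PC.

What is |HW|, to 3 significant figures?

45.1

∠HPC = 85.4°, so PC runs at 4.5° + (180° − 85.4°) = 99.1° from the x-axis; with |PC| = 27.5, C = P + 27.5·(cos 99.1°, sin 99.1°) = (44.1, 31.0). PC ⟂ CW; with |CW| = 10.0 on the left of PC, W = C + 10.0·(-0.987, -0.158) = (34.2, 29.4). Then |HW| = |W − H| = 45.1.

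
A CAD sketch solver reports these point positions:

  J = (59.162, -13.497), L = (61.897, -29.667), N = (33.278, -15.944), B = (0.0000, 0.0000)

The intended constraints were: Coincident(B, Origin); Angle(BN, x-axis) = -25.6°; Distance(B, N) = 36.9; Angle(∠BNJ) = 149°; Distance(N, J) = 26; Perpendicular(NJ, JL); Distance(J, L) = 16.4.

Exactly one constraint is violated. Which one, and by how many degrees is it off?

Perpendicular(NJ, JL) — off by 4.20°.

B = (0.00, 0.00) ✓; BN at -25.60° ✓; |BN| = 36.90 ✓; ∠BNJ = 149.0° ✓; |NJ| = 26.00 ✓; ∠(NJ, JL) = 85.80° ✗; |JL| = 16.40 ✓.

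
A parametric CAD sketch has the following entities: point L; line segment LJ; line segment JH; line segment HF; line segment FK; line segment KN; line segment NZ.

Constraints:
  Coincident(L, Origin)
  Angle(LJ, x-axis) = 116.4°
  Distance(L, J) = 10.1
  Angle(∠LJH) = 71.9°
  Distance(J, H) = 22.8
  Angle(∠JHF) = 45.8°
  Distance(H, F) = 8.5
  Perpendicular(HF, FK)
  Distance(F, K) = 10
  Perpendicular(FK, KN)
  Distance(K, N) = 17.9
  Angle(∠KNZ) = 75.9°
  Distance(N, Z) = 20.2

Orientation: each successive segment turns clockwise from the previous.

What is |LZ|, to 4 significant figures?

30.29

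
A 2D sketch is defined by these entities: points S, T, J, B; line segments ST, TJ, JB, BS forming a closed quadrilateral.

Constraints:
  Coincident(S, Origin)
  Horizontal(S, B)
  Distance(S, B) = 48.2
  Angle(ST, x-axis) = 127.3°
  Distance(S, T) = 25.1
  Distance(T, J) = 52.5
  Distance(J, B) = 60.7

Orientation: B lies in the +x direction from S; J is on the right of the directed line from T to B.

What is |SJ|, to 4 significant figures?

31.51

Checks: |TJ| = 52.50 ✓; |JB| = 60.70 ✓.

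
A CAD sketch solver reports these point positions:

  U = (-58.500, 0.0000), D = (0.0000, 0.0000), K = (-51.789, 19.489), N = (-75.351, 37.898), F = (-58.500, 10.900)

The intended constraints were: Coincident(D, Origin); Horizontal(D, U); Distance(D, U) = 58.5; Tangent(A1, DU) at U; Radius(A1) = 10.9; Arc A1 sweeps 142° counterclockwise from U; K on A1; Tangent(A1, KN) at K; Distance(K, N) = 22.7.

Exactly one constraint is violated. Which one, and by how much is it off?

Distance(K, N) = 22.7 — off by 7.20.

D = (0.00, 0.00) ✓; D.y = 0.00, U.y = 0.00 ✓; |DU| = 58.50 ✓; ∠(FU, UD) = 90.00° ✓; |FU| = 10.90 ✓; bearing(F→K) − bearing(F→U) = 142.0° ✓; |FK| = 10.90 ✓; ∠(FK, KN) = 90.00° ✓; |KN| = 29.90 ✗.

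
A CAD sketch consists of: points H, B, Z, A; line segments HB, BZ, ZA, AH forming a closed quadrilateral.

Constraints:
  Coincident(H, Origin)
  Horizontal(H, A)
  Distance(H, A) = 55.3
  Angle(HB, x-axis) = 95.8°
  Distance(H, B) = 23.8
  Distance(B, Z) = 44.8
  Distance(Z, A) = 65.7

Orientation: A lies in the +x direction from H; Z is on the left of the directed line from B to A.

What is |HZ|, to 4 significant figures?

63.98

H is at the origin; HA is horizontal with |HA| = 55.3 and A in +x, so A = (55.3, 0). HB runs at 95.8° with |HB| = 23.8, so B = (-2.405, 23.68). Z is determined by |BZ| = 44.8 and |ZA| = 65.7 together: it lies at the intersection of circle(B, 44.8) and circle(A, 65.7). With |BA| = 62.37, the foot of the radical line on BA is 12.67 from B and the perpendicular offset is √(44.8² − 12.67²) = 42.97. Taking the left-of-BA solution: Z = (25.63, 58.62).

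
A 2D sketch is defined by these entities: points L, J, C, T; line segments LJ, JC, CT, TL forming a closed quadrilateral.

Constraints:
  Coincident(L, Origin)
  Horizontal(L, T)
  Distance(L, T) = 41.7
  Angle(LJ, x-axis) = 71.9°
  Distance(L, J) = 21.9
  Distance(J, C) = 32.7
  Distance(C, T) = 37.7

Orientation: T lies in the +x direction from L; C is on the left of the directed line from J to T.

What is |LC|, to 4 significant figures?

51.12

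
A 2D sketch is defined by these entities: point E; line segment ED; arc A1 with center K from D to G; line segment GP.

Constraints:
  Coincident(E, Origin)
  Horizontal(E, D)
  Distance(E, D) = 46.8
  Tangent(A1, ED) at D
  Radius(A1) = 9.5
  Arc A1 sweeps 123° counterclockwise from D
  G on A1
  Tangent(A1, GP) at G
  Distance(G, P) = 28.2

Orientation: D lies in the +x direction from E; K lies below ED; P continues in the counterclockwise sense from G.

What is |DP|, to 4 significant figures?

39.03

E is at the origin; E and D share the same y with |ED| = 46.8 and D on the +x side, so D = (46.80, 0.000). A1 meets ED tangentially, so KD is at right angles to ED, so K = D + (0, -9.5) = (46.80, -9.500). On A1, D sits at bearing 90° from K; a 123° counterclockwise sweep puts G at bearing 213°, so G = K + 9.5·(cos 213°, sin 213°) = (38.83, -14.67). A1 meets GP tangentially, so KG is at right angles to GP, so GP runs along (−sin 213°, cos 213°); with |GP| = 28.2, P = (54.19, -38.32). Then |DP| = |P − D| = 39.03.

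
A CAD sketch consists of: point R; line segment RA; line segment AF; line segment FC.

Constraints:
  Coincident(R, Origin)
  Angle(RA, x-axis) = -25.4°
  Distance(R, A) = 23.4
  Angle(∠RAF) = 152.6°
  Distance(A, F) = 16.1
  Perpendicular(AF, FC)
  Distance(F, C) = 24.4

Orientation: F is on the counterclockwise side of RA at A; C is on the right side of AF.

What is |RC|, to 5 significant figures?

50.957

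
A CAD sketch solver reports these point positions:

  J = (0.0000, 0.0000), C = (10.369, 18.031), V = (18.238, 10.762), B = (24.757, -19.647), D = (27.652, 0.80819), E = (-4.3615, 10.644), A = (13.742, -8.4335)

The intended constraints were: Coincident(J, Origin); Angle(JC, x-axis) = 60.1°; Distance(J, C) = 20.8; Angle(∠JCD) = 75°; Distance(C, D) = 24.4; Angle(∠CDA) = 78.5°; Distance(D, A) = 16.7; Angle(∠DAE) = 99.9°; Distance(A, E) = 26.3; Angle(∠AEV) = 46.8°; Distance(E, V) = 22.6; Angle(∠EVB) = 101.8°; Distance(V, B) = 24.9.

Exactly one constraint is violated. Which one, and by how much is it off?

Distance(V, B) = 24.9 — off by 6.20.

J = (0.00, 0.00) ✓; JC at 60.10° ✓; |JC| = 20.80 ✓; ∠JCD = 75.00° ✓; |CD| = 24.40 ✓; ∠CDA = 78.50° ✓; |DA| = 16.70 ✓; ∠DAE = 99.90° ✓; |AE| = 26.30 ✓; ∠AEV = 46.80° ✓; |EV| = 22.60 ✓; ∠EVB = 101.8° ✓; |VB| = 31.10 ✗.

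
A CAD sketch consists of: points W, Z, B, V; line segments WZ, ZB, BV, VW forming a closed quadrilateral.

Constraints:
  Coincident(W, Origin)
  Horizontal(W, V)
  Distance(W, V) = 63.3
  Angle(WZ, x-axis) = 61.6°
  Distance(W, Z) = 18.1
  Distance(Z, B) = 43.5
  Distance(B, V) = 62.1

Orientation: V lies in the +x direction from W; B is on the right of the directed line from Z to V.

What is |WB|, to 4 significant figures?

28.61

Checks: |ZB| = 43.50 ✓; |BV| = 62.10 ✓.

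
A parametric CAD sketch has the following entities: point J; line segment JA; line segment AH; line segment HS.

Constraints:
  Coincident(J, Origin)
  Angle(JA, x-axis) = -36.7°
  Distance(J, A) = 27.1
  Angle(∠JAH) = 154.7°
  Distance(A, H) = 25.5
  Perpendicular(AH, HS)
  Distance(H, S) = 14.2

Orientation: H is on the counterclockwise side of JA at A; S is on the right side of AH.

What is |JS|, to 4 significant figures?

56.26

J is at the origin; JA runs at -36.7° with length 27.1, so A = 27.1·(cos -36.7°, sin -36.7°) = (21.73, -16.20). ∠JAH = 154.7°, so AH runs at -36.7° + (180° − 154.7°) = -11.40° from the x-axis; with |AH| = 25.5, H = A + 25.5·(cos -11.40°, sin -11.40°) = (46.73, -21.24). AH is perpendicular to HS; with |HS| = 14.2 on the right of AH, S = H + 14.2·(-0.1977, -0.9803) = (43.92, -35.16). Then |JS| = |S − J| = 56.26.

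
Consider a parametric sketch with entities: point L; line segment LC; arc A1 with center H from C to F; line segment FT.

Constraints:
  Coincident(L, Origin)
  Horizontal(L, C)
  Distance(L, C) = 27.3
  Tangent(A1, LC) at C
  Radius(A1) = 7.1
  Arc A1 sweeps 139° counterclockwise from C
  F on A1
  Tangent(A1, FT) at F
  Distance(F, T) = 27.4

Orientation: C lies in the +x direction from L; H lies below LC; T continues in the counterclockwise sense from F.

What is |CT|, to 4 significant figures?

34.39

L is at the origin; L and C share the same y with |LC| = 27.3 and C on the +x side, so C = (27.30, 0.000). Tangency of A1 to LC means the radius HC is perpendicular to LC, so H = C + (0, -7.1) = (27.30, -7.100). On A1, C sits at bearing 90° from H; a 139° counterclockwise sweep puts F at bearing 229°, so F = H + 7.1·(cos 229°, sin 229°) = (22.64, -12.46). The tangent condition forces HF to be normal to FT, so FT runs along (−sin 229°, cos 229°); with |FT| = 27.4, T = (43.32, -30.43). Then |CT| = |T − C| = 34.39.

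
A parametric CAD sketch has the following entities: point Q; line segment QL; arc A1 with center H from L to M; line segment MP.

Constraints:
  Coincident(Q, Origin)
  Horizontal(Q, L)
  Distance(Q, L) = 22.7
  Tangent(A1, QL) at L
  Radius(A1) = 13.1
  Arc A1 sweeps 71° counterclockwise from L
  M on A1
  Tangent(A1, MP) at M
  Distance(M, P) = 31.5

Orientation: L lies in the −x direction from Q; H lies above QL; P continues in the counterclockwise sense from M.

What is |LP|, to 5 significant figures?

44.767

On A1, L sits at bearing -90° from H; a 71° counterclockwise sweep puts M at bearing -19°, so M = H + 13.1·(cos -19°, sin -19°) = (-10.314, 8.8351). Since A1 is tangent to MP there, HM ⟂ MP, so MP runs along (−sin -19°, cos -19°); with |MP| = 31.5, P = (-0.058310, 38.619). Then |LP| = |P − L| = 44.767.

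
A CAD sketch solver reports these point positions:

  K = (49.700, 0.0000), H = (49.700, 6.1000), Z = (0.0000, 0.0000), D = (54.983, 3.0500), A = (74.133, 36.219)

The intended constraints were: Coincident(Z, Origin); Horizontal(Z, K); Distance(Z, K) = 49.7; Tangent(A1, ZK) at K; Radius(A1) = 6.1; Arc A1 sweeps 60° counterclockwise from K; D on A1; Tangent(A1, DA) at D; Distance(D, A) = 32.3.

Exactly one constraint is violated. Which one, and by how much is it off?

Distance(D, A) = 32.3 — off by 6.00.

Z = (0.00, 0.00) ✓; Z.y = 0.00, K.y = 0.00 ✓; |ZK| = 49.70 ✓; ∠(HK, KZ) = 90.00° ✓; |HK| = 6.100 ✓; bearing(H→D) − bearing(H→K) = 60.00° ✓; |HD| = 6.100 ✓; ∠(HD, DA) = 90.00° ✓; |DA| = 38.30 ✗.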